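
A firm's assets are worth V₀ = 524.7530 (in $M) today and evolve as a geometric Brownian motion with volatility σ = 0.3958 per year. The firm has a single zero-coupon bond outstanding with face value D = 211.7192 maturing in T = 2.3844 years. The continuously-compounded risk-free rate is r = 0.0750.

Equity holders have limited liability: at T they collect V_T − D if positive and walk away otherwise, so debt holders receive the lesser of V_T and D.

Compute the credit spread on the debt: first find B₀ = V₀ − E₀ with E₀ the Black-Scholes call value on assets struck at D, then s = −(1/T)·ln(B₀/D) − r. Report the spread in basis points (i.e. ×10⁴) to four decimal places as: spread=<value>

d₁ = [ln(V₀/D) + (r + σ²/2)T] / (σ√T)
   = [ln(524.7530/211.7192) + (0.0750 + 0.5·0.3958²)·2.3844] / (0.3958·√2.3844)
   = [0.907667 + 0.365597] / 0.611175 = 2.083306
d₂ = d₁ − σ√T = 2.083306 − 0.611175 = 1.472132
N(d₁) = 0.981388,  N(d₂) = 0.929507,  e^(−rT) = 0.836248
E₀ = V₀·N(d₁) − D·e^(−rT)·N(d₂)
   = 524.7530·0.981388 − 211.7192·0.836248·0.929507 = 350.417420
B₀ = V₀ − E₀ = 524.7530 − 350.417420 = 174.335580
spread = −(1/T)·ln(B₀/D) − r = −(1/2.3844)·ln(174.335580/211.7192) − 0.0750 = 0.00647912
in basis points: 0.00647912 × 10⁴ = 64.7912 bp

spread=64.7912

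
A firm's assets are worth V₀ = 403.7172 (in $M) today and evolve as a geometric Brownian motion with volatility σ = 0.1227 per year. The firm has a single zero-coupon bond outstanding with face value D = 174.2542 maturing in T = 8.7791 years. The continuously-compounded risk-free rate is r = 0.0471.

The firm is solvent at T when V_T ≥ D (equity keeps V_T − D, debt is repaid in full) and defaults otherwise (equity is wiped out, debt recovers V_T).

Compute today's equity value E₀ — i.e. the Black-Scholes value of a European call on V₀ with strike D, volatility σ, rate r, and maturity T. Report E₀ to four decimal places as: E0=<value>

d₁ = [ln(V₀/D) + (r + σ²/2)T] / (σ√T)
   = [ln(403.7172/174.2542) + (0.0471 + 0.5·0.1227²)·8.7791] / (0.1227·√8.7791)
   = [0.840199 + 0.479582] / 0.363555 = 3.630215
d₂ = d₁ − σ√T = 3.630215 − 0.363555 = 3.266660
N(d₁) = 0.999858,  N(d₂) = 0.999456,  e^(−rT) = 0.661334
E₀ = V₀·N(d₁) − D·e^(−rT)·N(d₂)
   = 403.7172·0.999858 − 174.2542·0.661334·0.999456 = 288.482438

E0=288.4824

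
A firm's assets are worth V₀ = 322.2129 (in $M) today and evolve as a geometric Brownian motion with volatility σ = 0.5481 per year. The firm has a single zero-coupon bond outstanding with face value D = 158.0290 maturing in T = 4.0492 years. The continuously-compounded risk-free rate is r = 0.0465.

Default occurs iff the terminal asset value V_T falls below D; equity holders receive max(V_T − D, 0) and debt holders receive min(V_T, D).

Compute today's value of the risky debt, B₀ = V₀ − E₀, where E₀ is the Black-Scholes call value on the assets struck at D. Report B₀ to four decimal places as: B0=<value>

B0=106.7364

d₁ = [ln(V₀/D) + (r + σ²/2)T] / (σ√T)
   = [ln(322.2129/158.0290) + (0.0465 + 0.5·0.5481²)·4.0492] / (0.5481·√4.0492)
   = [0.712434 + 0.796505] / 1.102921 = 1.368130
d₂ = d₁ − σ√T = 1.368130 − 1.102921 = 0.265209
N(d₁) = 0.914364,  N(d₂) = 0.604576,  e^(−rT) = 0.828376
E₀ = V₀·N(d₁) − D·e^(−rT)·N(d₂)
   = 322.2129·0.914364 − 158.0290·0.828376·0.604576 = 215.476490
B₀ = V₀ − E₀ = 322.2129 − 215.476490 = 106.736410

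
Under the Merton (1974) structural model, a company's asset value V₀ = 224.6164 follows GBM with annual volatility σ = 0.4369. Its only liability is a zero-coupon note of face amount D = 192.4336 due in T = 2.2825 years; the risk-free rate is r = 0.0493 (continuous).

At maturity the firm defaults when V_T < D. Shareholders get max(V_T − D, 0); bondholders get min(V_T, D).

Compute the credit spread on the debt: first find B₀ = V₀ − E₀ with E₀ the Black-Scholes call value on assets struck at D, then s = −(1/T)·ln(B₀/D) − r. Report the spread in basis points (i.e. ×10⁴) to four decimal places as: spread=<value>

d₁ = [ln(V₀/D) + (r + σ²/2)T] / (σ√T)
   = [ln(224.6164/192.4336) + (0.0493 + 0.5·0.4369²)·2.2825] / (0.4369·√2.2825)
   = [0.154643 + 0.330371] / 0.660066 = 0.734796
d₂ = d₁ − σ√T = 0.734796 − 0.660066 = 0.074730
N(d₁) = 0.768768,  N(d₂) = 0.529785,  e^(−rT) = 0.893573
E₀ = V₀·N(d₁) − D·e^(−rT)·N(d₂)
   = 224.6164·0.768768 − 192.4336·0.893573·0.529785 = 81.579529
B₀ = V₀ − E₀ = 224.6164 − 81.579529 = 143.036871
spread = −(1/T)·ln(B₀/D) − r = −(1/2.2825)·ln(143.036871/192.4336) − 0.0493 = 0.08066658
in basis points: 0.08066658 × 10⁴ = 806.6658 bp

spread=806.6658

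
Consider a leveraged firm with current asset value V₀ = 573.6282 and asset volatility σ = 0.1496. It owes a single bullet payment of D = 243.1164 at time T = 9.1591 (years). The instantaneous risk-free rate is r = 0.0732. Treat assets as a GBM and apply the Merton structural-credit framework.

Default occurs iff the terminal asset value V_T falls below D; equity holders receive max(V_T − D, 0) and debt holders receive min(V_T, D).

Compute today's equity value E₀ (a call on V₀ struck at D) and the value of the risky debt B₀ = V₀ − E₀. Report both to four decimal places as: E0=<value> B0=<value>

E0=449.2901 B0=124.3381

d₁ = [ln(V₀/D) + (r + σ²/2)T] / (σ√T)
   = [ln(573.6282/243.1164) + (0.0732 + 0.5·0.1496²)·9.1591] / (0.1496·√9.1591)
   = [0.858441 + 0.772937] / 0.452750 = 3.603269
d₂ = d₁ − σ√T = 3.603269 − 0.452750 = 3.150519
N(d₁) = 0.999843,  N(d₂) = 0.999185,  e^(−rT) = 0.511480
E₀ = V₀·N(d₁) − D·e^(−rT)·N(d₂)
   = 573.6282·0.999843 − 243.1164·0.511480·0.999185 = 449.290144
B₀ = V₀ − E₀ = 573.6282 − 449.290144 = 124.338056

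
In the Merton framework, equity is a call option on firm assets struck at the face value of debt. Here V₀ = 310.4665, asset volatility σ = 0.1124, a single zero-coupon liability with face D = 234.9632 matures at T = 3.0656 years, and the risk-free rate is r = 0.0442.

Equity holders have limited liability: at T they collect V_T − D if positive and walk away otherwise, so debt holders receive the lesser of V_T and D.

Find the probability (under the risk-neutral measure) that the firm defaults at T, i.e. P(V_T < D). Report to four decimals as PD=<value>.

d₁ = [ln(V₀/D) + (r + σ²/2)T] / (σ√T)
   = [ln(310.4665/234.9632) + (0.0442 + 0.5·0.1124²)·3.0656] / (0.1124·√3.0656)
   = [0.278647 + 0.154865] / 0.196800 = 2.202808
d₂ = d₁ − σ√T = 2.202808 − 0.196800 = 2.006009
risk-neutral PD = N(−d₂) = N(-2.006009) = 0.022428

PD=0.0224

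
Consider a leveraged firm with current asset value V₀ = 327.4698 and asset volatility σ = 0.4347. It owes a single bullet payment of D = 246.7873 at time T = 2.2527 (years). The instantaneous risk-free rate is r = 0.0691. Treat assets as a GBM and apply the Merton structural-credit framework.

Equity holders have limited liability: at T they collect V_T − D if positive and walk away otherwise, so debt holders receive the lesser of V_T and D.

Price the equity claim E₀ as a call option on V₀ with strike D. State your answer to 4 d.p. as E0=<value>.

d₁ = [ln(V₀/D) + (r + σ²/2)T] / (σ√T)
   = [ln(327.4698/246.7873) + (0.0691 + 0.5·0.4347²)·2.2527] / (0.4347·√2.2527)
   = [0.282869 + 0.368501] / 0.652441 = 0.998359
d₂ = d₁ − σ√T = 0.998359 − 0.652441 = 0.345918
N(d₁) = 0.840947,  N(d₂) = 0.635298,  e^(−rT) = 0.855849
E₀ = V₀·N(d₁) − D·e^(−rT)·N(d₂)
   = 327.4698·0.840947 − 246.7873·0.855849·0.635298 = 141.201955

E0=141.2020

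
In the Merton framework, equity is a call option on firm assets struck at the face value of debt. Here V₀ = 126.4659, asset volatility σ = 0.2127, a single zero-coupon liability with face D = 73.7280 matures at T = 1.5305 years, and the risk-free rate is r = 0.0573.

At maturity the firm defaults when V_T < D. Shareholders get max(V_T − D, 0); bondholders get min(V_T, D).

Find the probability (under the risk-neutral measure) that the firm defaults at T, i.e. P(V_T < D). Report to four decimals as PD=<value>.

PD=0.0122

d₁ = [ln(V₀/D) + (r + σ²/2)T] / (σ√T)
   = [ln(126.4659/73.7280) + (0.0573 + 0.5·0.2127²)·1.5305] / (0.2127·√1.5305)
   = [0.539590 + 0.122319] / 0.263138 = 2.515439
d₂ = d₁ − σ√T = 2.515439 − 0.263138 = 2.252301
risk-neutral PD = N(−d₂) = N(-2.252301) = 0.012152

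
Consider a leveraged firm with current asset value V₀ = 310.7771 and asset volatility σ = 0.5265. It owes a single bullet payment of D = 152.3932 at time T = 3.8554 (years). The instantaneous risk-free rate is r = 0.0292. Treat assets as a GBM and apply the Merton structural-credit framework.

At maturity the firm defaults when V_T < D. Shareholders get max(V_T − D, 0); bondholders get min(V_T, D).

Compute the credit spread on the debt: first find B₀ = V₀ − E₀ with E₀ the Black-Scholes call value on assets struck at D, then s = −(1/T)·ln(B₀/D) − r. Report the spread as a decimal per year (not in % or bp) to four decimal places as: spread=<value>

spread=0.0496

d₁ = [ln(V₀/D) + (r + σ²/2)T] / (σ√T)
   = [ln(310.7771/152.3932) + (0.0292 + 0.5·0.5265²)·3.8554] / (0.5265·√3.8554)
   = [0.712612 + 0.646940] / 1.033792 = 1.315112
d₂ = d₁ − σ√T = 1.315112 − 1.033792 = 0.281320
N(d₁) = 0.905764,  N(d₂) = 0.610768,  e^(−rT) = 0.893528
E₀ = V₀·N(d₁) − D·e^(−rT)·N(d₂)
   = 310.7771·0.905764 − 152.3932·0.893528·0.610768 = 198.323924
B₀ = V₀ − E₀ = 310.7771 − 198.323924 = 112.453176
spread = −(1/T)·ln(B₀/D) − r = −(1/3.8554)·ln(112.453176/152.3932) − 0.0292 = 0.04963154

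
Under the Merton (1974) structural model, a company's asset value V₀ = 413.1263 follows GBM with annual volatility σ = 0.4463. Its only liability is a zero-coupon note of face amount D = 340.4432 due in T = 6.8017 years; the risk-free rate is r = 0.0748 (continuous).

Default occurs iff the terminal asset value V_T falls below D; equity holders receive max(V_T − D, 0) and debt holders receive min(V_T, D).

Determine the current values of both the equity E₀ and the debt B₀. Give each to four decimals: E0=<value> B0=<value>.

E0=260.3119 B0=152.8144

d₁ = [ln(V₀/D) + (r + σ²/2)T] / (σ√T)
   = [ln(413.1263/340.4432) + (0.0748 + 0.5·0.4463²)·6.8017] / (0.4463·√6.8017)
   = [0.193505 + 1.186161] / 1.163953 = 1.185328
d₂ = d₁ − σ√T = 1.185328 − 1.163953 = 0.021374
N(d₁) = 0.882056,  N(d₂) = 0.508526,  e^(−rT) = 0.601236
E₀ = V₀·N(d₁) − D·e^(−rT)·N(d₂)
   = 413.1263·0.882056 − 340.4432·0.601236·0.508526 = 260.311890
B₀ = V₀ − E₀ = 413.1263 − 260.311890 = 152.814410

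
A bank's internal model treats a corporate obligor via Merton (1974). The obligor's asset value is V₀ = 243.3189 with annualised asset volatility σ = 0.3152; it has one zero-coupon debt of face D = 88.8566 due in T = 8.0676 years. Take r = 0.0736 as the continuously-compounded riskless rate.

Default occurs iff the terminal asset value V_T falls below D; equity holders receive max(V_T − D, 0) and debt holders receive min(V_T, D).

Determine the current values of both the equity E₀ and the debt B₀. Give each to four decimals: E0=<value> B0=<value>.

d₁ = [ln(V₀/D) + (r + σ²/2)T] / (σ√T)
   = [ln(243.3189/88.8566) + (0.0736 + 0.5·0.3152²)·8.0676] / (0.3152·√8.0676)
   = [1.007349 + 0.994538] / 0.895279 = 2.236048
d₂ = d₁ − σ√T = 2.236048 − 0.895279 = 1.340769
N(d₁) = 0.987326,  N(d₂) = 0.910002,  e^(−rT) = 0.552238
E₀ = V₀·N(d₁) − D·e^(−rT)·N(d₂)
   = 243.3189·0.987326 − 88.8566·0.552238·0.910002 = 195.581161
B₀ = V₀ − E₀ = 243.3189 − 195.581161 = 47.737739

E0=195.5812 B0=47.7377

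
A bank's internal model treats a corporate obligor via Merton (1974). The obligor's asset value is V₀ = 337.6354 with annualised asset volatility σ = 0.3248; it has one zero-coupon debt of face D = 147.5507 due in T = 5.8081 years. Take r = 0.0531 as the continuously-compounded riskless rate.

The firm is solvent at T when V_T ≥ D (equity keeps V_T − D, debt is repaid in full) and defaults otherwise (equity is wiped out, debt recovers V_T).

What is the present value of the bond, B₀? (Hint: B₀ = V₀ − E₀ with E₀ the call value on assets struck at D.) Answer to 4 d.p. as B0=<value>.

B0=103.7566

d₁ = [ln(V₀/D) + (r + σ²/2)T] / (σ√T)
   = [ln(337.6354/147.5507) + (0.0531 + 0.5·0.3248²)·5.8081] / (0.3248·√5.8081)
   = [0.827795 + 0.614773] / 0.782768 = 1.842906
d₂ = d₁ − σ√T = 1.842906 − 0.782768 = 1.060138
N(d₁) = 0.967329,  N(d₂) = 0.855459,  e^(−rT) = 0.734614
E₀ = V₀·N(d₁) − D·e^(−rT)·N(d₂)
   = 337.6354·0.967329 − 147.5507·0.734614·0.855459 = 233.878777
B₀ = V₀ − E₀ = 337.6354 − 233.878777 = 103.756623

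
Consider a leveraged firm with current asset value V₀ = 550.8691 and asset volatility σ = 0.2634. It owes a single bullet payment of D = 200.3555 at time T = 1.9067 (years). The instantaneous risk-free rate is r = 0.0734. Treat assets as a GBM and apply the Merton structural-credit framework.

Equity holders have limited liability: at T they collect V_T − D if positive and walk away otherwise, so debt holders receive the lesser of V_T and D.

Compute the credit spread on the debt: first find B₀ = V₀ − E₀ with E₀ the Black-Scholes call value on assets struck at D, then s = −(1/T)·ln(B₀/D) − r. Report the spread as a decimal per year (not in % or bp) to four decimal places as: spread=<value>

d₁ = [ln(V₀/D) + (r + σ²/2)T] / (σ√T)
   = [ln(550.8691/200.3555) + (0.0734 + 0.5·0.2634²)·1.9067] / (0.2634·√1.9067)
   = [1.011404 + 0.206095] / 0.363711 = 3.347430
d₂ = d₁ − σ√T = 3.347430 − 0.363711 = 2.983719
N(d₁) = 0.999592,  N(d₂) = 0.998576,  e^(−rT) = 0.869400
E₀ = V₀·N(d₁) − D·e^(−rT)·N(d₂)
   = 550.8691·0.999592 − 200.3555·0.869400·0.998576 = 376.703358
B₀ = V₀ − E₀ = 550.8691 − 376.703358 = 174.165742
spread = −(1/T)·ln(B₀/D) − r = −(1/1.9067)·ln(174.165742/200.3555) − 0.0734 = 0.00007034

spread=0.0001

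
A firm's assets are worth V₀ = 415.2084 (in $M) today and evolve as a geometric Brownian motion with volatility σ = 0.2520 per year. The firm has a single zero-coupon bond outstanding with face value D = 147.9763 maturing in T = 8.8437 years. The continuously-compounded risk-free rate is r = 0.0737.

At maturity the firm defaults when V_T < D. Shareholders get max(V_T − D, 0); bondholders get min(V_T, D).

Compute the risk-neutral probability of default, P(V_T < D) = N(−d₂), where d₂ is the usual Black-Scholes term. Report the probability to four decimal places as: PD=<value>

PD=0.0306

d₁ = [ln(V₀/D) + (r + σ²/2)T] / (σ√T)
   = [ln(415.2084/147.9763) + (0.0737 + 0.5·0.2520²)·8.8437] / (0.2520·√8.8437)
   = [1.031728 + 0.932586] / 0.749407 = 2.621159
d₂ = d₁ − σ√T = 2.621159 − 0.749407 = 1.871753
risk-neutral PD = N(−d₂) = N(-1.871753) = 0.030620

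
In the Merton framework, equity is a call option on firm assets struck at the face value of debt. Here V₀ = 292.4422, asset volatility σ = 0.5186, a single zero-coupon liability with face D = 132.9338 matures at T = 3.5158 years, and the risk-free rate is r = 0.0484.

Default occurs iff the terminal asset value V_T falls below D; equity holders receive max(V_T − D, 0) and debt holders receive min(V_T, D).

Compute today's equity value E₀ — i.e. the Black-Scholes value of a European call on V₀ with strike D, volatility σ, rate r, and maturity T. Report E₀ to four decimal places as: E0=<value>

d₁ = [ln(V₀/D) + (r + σ²/2)T] / (σ√T)
   = [ln(292.4422/132.9338) + (0.0484 + 0.5·0.5186²)·3.5158] / (0.5186·√3.5158)
   = [0.788416 + 0.642945] / 0.972399 = 1.471989
d₂ = d₁ − σ√T = 1.471989 − 0.972399 = 0.499589
N(d₁) = 0.929488,  N(d₂) = 0.691318,  e^(−rT) = 0.843526
E₀ = V₀·N(d₁) − D·e^(−rT)·N(d₂)
   = 292.4422·0.929488 − 132.9338·0.843526·0.691318 = 194.301906

E0=194.3019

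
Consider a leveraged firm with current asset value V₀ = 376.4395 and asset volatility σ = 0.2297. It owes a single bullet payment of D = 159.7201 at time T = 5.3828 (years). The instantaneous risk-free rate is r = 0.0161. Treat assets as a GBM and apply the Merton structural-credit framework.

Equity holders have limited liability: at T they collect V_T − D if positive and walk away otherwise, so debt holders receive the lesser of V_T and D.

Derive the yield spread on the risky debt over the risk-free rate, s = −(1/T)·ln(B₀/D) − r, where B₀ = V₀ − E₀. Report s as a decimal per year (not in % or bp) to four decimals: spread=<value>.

d₁ = [ln(V₀/D) + (r + σ²/2)T] / (σ√T)
   = [ln(376.4395/159.7201) + (0.0161 + 0.5·0.2297²)·5.3828] / (0.2297·√5.3828)
   = [0.857334 + 0.228667] / 0.532924 = 2.037817
d₂ = d₁ − σ√T = 2.037817 − 0.532924 = 1.504894
N(d₁) = 0.979216,  N(d₂) = 0.933824,  e^(−rT) = 0.916986
E₀ = V₀·N(d₁) − D·e^(−rT)·N(d₂)
   = 376.4395·0.979216 − 159.7201·0.916986·0.933824 = 231.846617
B₀ = V₀ − E₀ = 376.4395 − 231.846617 = 144.592883
spread = −(1/T)·ln(B₀/D) − r = −(1/5.3828)·ln(144.592883/159.7201) − 0.0161 = 0.00238496

spread=0.0024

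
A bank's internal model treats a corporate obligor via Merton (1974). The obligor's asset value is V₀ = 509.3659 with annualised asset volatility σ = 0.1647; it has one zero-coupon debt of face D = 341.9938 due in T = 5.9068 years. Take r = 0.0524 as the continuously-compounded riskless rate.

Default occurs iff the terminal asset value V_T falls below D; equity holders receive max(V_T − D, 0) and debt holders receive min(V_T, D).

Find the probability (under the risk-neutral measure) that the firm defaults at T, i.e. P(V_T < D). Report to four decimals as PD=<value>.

d₁ = [ln(V₀/D) + (r + σ²/2)T] / (σ√T)
   = [ln(509.3659/341.9938) + (0.0524 + 0.5·0.1647²)·5.9068] / (0.1647·√5.9068)
   = [0.398374 + 0.389631] / 0.400285 = 1.968607
d₂ = d₁ − σ√T = 1.968607 − 0.400285 = 1.568321
risk-neutral PD = N(−d₂) = N(-1.568321) = 0.058403

PD=0.0584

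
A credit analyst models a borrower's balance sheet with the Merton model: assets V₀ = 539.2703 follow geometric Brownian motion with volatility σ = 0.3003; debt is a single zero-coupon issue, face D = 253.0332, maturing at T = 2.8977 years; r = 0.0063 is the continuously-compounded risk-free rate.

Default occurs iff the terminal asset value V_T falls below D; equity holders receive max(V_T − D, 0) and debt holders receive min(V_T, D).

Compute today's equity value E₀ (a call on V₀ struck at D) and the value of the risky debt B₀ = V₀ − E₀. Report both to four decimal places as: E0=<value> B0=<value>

E0=295.9778 B0=243.2925

d₁ = [ln(V₀/D) + (r + σ²/2)T] / (σ√T)
   = [ln(539.2703/253.0332) + (0.0063 + 0.5·0.3003²)·2.8977] / (0.3003·√2.8977)
   = [0.756696 + 0.148913] / 0.511190 = 1.771572
d₂ = d₁ − σ√T = 1.771572 − 0.511190 = 1.260382
N(d₁) = 0.961767,  N(d₂) = 0.896234,  e^(−rT) = 0.981910
E₀ = V₀·N(d₁) − D·e^(−rT)·N(d₂)
   = 539.2703·0.961767 − 253.0332·0.981910·0.896234 = 295.977824
B₀ = V₀ − E₀ = 539.2703 − 295.977824 = 243.292476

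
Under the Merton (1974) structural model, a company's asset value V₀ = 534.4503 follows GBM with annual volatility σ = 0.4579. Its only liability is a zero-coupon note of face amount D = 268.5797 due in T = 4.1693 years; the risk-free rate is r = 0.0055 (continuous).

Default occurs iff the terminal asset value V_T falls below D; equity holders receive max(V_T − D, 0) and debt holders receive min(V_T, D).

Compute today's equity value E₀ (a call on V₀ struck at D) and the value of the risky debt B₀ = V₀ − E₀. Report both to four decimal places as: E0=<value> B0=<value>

d₁ = [ln(V₀/D) + (r + σ²/2)T] / (σ√T)
   = [ln(534.4503/268.5797) + (0.0055 + 0.5·0.4579²)·4.1693] / (0.4579·√4.1693)
   = [0.688091 + 0.460025] / 0.934980 = 1.227958
d₂ = d₁ − σ√T = 1.227958 − 0.934980 = 0.292978
N(d₁) = 0.890269,  N(d₂) = 0.615231,  e^(−rT) = 0.977330
E₀ = V₀·N(d₁) − D·e^(−rT)·N(d₂)
   = 534.4503·0.890269 − 268.5797·0.977330·0.615231 = 314.311881
B₀ = V₀ − E₀ = 534.4503 − 314.311881 = 220.138419

E0=314.3119 B0=220.1384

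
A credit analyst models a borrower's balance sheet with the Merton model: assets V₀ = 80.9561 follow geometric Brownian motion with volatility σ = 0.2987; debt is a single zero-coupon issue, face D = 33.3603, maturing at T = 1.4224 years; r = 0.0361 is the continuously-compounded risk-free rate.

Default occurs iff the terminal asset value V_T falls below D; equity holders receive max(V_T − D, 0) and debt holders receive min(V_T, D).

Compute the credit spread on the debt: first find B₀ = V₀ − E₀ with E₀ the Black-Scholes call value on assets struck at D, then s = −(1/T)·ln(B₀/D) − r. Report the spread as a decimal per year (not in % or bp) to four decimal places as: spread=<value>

spread=0.0005

d₁ = [ln(V₀/D) + (r + σ²/2)T] / (σ√T)
   = [ln(80.9561/33.3603) + (0.0361 + 0.5·0.2987²)·1.4224] / (0.2987·√1.4224)
   = [0.886540 + 0.114803] / 0.356243 = 2.810846
d₂ = d₁ − σ√T = 2.810846 − 0.356243 = 2.454603
N(d₁) = 0.997529,  N(d₂) = 0.992948,  e^(−rT) = 0.949947
E₀ = V₀·N(d₁) − D·e^(−rT)·N(d₂)
   = 80.9561·0.997529 − 33.3603·0.949947·0.992948 = 49.289043
B₀ = V₀ − E₀ = 80.9561 − 49.289043 = 31.667057
spread = −(1/T)·ln(B₀/D) − r = −(1/1.4224)·ln(31.667057/33.3603) − 0.0361 = 0.00052095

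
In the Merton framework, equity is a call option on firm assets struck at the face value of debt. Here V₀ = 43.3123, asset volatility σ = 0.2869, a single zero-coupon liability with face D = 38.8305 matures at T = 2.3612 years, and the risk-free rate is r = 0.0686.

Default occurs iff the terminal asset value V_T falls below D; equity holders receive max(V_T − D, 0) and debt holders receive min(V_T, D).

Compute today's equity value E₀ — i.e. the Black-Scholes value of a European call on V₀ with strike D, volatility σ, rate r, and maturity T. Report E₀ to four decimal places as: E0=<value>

E0=12.9961

d₁ = [ln(V₀/D) + (r + σ²/2)T] / (σ√T)
   = [ln(43.3123/38.8305) + (0.0686 + 0.5·0.2869²)·2.3612] / (0.2869·√2.3612)
   = [0.109231 + 0.259155] / 0.440856 = 0.835615
d₂ = d₁ − σ√T = 0.835615 − 0.440856 = 0.394759
N(d₁) = 0.798314,  N(d₂) = 0.653490,  e^(−rT) = 0.850460
E₀ = V₀·N(d₁) − D·e^(−rT)·N(d₂)
   = 43.3123·0.798314 − 38.8305·0.850460·0.653490 = 12.996135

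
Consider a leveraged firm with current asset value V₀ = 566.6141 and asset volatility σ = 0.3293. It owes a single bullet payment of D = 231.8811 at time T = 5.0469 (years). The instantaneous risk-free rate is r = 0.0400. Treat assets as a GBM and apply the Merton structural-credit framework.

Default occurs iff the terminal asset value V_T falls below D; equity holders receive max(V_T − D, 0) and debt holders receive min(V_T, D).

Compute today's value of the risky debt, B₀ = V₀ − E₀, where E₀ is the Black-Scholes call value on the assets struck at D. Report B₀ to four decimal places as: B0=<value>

B0=182.4246

d₁ = [ln(V₀/D) + (r + σ²/2)T] / (σ√T)
   = [ln(566.6141/231.8811) + (0.0400 + 0.5·0.3293²)·5.0469] / (0.3293·√5.0469)
   = [0.893454 + 0.475515] / 0.739783 = 1.850502
d₂ = d₁ − σ√T = 1.850502 − 0.739783 = 1.110719
N(d₁) = 0.967879,  N(d₂) = 0.866655,  e^(−rT) = 0.817196
E₀ = V₀·N(d₁) − D·e^(−rT)·N(d₂)
   = 566.6141·0.967879 − 231.8811·0.817196·0.866655 = 384.189517
B₀ = V₀ − E₀ = 566.6141 − 384.189517 = 182.424583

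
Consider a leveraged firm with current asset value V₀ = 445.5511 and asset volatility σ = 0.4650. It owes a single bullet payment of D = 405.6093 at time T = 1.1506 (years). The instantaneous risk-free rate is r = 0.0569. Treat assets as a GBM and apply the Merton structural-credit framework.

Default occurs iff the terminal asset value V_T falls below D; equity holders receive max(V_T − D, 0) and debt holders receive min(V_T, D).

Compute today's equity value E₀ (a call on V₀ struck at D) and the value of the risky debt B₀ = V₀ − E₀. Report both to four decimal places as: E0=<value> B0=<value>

E0=118.1272 B0=327.4239

d₁ = [ln(V₀/D) + (r + σ²/2)T] / (σ√T)
   = [ln(445.5511/405.6093) + (0.0569 + 0.5·0.4650²)·1.1506] / (0.4650·√1.1506)
   = [0.093922 + 0.189863] / 0.498787 = 0.568950
d₂ = d₁ − σ√T = 0.568950 − 0.498787 = 0.070163
N(d₁) = 0.715305,  N(d₂) = 0.527968,  e^(−rT) = 0.936628
E₀ = V₀·N(d₁) − D·e^(−rT)·N(d₂)
   = 445.5511·0.715305 − 405.6093·0.936628·0.527968 = 118.127214
B₀ = V₀ − E₀ = 445.5511 − 118.127214 = 327.423886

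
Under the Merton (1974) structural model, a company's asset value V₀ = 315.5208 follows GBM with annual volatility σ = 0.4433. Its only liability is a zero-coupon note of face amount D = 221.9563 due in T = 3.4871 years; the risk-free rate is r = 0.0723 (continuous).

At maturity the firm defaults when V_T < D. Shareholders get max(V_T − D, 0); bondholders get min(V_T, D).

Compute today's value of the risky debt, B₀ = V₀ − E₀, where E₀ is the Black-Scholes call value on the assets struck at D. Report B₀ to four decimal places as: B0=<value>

B0=147.5026

d₁ = [ln(V₀/D) + (r + σ²/2)T] / (σ√T)
   = [ln(315.5208/221.9563) + (0.0723 + 0.5·0.4433²)·3.4871] / (0.4433·√3.4871)
   = [0.351744 + 0.594751] / 0.827809 = 1.143374
d₂ = d₁ − σ√T = 1.143374 − 0.827809 = 0.315566
N(d₁) = 0.873558,  N(d₂) = 0.623834,  e^(−rT) = 0.777154
E₀ = V₀·N(d₁) − D·e^(−rT)·N(d₂)
   = 315.5208·0.873558 − 221.9563·0.777154·0.623834 = 168.018156
B₀ = V₀ − E₀ = 315.5208 − 168.018156 = 147.502644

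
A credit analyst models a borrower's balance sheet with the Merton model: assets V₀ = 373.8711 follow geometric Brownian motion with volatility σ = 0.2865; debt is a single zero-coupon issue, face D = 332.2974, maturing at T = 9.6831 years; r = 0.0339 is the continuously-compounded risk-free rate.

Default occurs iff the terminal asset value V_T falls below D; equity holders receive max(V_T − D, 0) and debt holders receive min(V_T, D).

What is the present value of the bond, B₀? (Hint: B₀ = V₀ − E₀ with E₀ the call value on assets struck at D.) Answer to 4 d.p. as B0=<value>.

d₁ = [ln(V₀/D) + (r + σ²/2)T] / (σ√T)
   = [ln(373.8711/332.2974) + (0.0339 + 0.5·0.2865²)·9.6831] / (0.2865·√9.6831)
   = [0.117881 + 0.725662] / 0.891522 = 0.946184
d₂ = d₁ − σ√T = 0.946184 − 0.891522 = 0.054662
N(d₁) = 0.827973,  N(d₂) = 0.521796,  e^(−rT) = 0.720178
E₀ = V₀·N(d₁) − D·e^(−rT)·N(d₂)
   = 373.8711·0.827973 − 332.2974·0.720178·0.521796 = 184.682277
B₀ = V₀ − E₀ = 373.8711 − 184.682277 = 189.188823

B0=189.1888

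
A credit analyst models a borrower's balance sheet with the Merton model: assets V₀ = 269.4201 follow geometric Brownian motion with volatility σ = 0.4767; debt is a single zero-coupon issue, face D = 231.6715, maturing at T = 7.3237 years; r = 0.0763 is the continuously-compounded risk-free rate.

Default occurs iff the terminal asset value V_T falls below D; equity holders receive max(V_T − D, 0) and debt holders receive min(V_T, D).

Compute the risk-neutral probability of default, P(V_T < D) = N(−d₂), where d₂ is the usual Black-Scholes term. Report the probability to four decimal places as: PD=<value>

PD=0.5378

d₁ = [ln(V₀/D) + (r + σ²/2)T] / (σ√T)
   = [ln(269.4201/231.6715) + (0.0763 + 0.5·0.4767²)·7.3237] / (0.4767·√7.3237)
   = [0.150951 + 1.390928] / 1.290062 = 1.195198
d₂ = d₁ − σ√T = 1.195198 − 1.290062 = -0.094863
risk-neutral PD = N(−d₂) = N(0.094863) = 0.537788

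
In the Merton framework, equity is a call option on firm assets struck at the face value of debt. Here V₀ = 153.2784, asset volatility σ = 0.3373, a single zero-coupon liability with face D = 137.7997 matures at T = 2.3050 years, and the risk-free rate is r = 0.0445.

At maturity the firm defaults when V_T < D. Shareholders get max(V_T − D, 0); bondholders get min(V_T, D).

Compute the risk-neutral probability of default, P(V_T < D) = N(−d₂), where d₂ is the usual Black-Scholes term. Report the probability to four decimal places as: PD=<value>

PD=0.4395

d₁ = [ln(V₀/D) + (r + σ²/2)T] / (σ√T)
   = [ln(153.2784/137.7997) + (0.0445 + 0.5·0.3373²)·2.3050] / (0.3373·√2.3050)
   = [0.106455 + 0.233694] / 0.512096 = 0.664228
d₂ = d₁ − σ√T = 0.664228 − 0.512096 = 0.152131
risk-neutral PD = N(−d₂) = N(-0.152131) = 0.439542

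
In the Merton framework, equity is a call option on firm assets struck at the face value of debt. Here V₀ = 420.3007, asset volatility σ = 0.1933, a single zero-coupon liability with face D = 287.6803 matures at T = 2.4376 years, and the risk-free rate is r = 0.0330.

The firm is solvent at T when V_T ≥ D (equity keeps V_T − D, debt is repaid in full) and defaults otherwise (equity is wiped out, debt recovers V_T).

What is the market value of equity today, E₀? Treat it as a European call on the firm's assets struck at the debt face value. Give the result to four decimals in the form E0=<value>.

E0=157.6366

d₁ = [ln(V₀/D) + (r + σ²/2)T] / (σ√T)
   = [ln(420.3007/287.6803) + (0.0330 + 0.5·0.1933²)·2.4376] / (0.1933·√2.4376)
   = [0.379121 + 0.125981] / 0.301796 = 1.673654
d₂ = d₁ − σ√T = 1.673654 − 0.301796 = 1.371859
N(d₁) = 0.952901,  N(d₂) = 0.914946,  e^(−rT) = 0.922710
E₀ = V₀·N(d₁) − D·e^(−rT)·N(d₂)
   = 420.3007·0.952901 − 287.6803·0.922710·0.914946 = 157.636605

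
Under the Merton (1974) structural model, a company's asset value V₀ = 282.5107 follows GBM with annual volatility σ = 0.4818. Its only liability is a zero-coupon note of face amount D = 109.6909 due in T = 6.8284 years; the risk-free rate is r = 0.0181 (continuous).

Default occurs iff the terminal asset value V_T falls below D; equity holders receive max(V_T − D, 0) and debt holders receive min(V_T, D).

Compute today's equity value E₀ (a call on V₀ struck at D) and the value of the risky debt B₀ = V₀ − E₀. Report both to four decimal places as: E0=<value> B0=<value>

d₁ = [ln(V₀/D) + (r + σ²/2)T] / (σ√T)
   = [ln(282.5107/109.6909) + (0.0181 + 0.5·0.4818²)·6.8284] / (0.4818·√6.8284)
   = [0.946050 + 0.916137] / 1.259002 = 1.479098
d₂ = d₁ − σ√T = 1.479098 − 1.259002 = 0.220096
N(d₁) = 0.930443,  N(d₂) = 0.587102,  e^(−rT) = 0.883739
E₀ = V₀·N(d₁) − D·e^(−rT)·N(d₂)
   = 282.5107·0.930443 − 109.6909·0.883739·0.587102 = 205.947551
B₀ = V₀ − E₀ = 282.5107 − 205.947551 = 76.563149

E0=205.9476 B0=76.5631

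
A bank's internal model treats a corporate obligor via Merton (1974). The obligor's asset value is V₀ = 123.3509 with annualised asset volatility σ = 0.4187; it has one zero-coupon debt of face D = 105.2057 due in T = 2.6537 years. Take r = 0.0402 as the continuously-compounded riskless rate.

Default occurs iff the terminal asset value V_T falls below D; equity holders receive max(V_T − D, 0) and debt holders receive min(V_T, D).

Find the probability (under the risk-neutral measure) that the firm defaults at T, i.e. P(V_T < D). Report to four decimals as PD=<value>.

PD=0.4806

d₁ = [ln(V₀/D) + (r + σ²/2)T] / (σ√T)
   = [ln(123.3509/105.2057) + (0.0402 + 0.5·0.4187²)·2.6537] / (0.4187·√2.6537)
   = [0.159116 + 0.339288] / 0.682070 = 0.730723
d₂ = d₁ − σ√T = 0.730723 − 0.682070 = 0.048653
risk-neutral PD = N(−d₂) = N(-0.048653) = 0.480598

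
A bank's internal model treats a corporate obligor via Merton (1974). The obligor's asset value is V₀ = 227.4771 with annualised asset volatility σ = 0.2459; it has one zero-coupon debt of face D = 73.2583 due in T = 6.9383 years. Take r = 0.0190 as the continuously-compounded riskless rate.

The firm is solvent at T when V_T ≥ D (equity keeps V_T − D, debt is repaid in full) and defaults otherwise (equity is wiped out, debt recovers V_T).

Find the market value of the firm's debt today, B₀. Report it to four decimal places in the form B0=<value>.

B0=63.4870

d₁ = [ln(V₀/D) + (r + σ²/2)T] / (σ√T)
   = [ln(227.4771/73.2583) + (0.0190 + 0.5·0.2459²)·6.9383] / (0.2459·√6.9383)
   = [1.133058 + 0.341596] / 0.647717 = 2.276696
d₂ = d₁ − σ√T = 2.276696 − 0.647717 = 1.628980
N(d₁) = 0.988598,  N(d₂) = 0.948341,  e^(−rT) = 0.876492
E₀ = V₀·N(d₁) − D·e^(−rT)·N(d₂)
   = 227.4771·0.988598 − 73.2583·0.876492·0.948341 = 163.990069
B₀ = V₀ − E₀ = 227.4771 − 163.990069 = 63.487031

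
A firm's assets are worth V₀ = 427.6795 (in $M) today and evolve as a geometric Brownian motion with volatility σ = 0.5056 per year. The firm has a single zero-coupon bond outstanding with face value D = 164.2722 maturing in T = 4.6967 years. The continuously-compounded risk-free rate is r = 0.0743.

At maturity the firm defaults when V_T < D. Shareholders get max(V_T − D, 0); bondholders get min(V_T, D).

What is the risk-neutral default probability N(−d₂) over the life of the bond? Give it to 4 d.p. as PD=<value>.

PD=0.2598

d₁ = [ln(V₀/D) + (r + σ²/2)T] / (σ√T)
   = [ln(427.6795/164.2722) + (0.0743 + 0.5·0.5056²)·4.6967] / (0.5056·√4.6967)
   = [0.956849 + 0.949277] / 1.095730 = 1.739595
d₂ = d₁ − σ√T = 1.739595 − 1.095730 = 0.643865
risk-neutral PD = N(−d₂) = N(-0.643865) = 0.259831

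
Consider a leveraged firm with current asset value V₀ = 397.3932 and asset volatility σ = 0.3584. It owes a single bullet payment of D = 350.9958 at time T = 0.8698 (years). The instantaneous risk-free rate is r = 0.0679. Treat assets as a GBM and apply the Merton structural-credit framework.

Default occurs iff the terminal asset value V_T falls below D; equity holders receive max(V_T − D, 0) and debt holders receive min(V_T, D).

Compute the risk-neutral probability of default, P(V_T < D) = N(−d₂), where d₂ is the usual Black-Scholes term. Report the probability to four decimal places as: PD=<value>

PD=0.3516

d₁ = [ln(V₀/D) + (r + σ²/2)T] / (σ√T)
   = [ln(397.3932/350.9958) + (0.0679 + 0.5·0.3584²)·0.8698] / (0.3584·√0.8698)
   = [0.124152 + 0.114923] / 0.334255 = 0.715246
d₂ = d₁ − σ√T = 0.715246 − 0.334255 = 0.380991
risk-neutral PD = N(−d₂) = N(-0.380991) = 0.351605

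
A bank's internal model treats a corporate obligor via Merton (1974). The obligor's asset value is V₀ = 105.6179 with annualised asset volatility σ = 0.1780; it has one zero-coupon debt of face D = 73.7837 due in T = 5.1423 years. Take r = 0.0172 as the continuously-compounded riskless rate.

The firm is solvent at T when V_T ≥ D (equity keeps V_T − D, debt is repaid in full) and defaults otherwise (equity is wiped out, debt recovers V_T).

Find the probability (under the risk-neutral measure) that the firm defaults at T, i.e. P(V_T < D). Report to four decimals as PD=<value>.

d₁ = [ln(V₀/D) + (r + σ²/2)T] / (σ√T)
   = [ln(105.6179/73.7837) + (0.0172 + 0.5·0.1780²)·5.1423] / (0.1780·√5.1423)
   = [0.358690 + 0.169912] / 0.403644 = 1.309574
d₂ = d₁ − σ√T = 1.309574 − 0.403644 = 0.905930
risk-neutral PD = N(−d₂) = N(-0.905930) = 0.182487

PD=0.1825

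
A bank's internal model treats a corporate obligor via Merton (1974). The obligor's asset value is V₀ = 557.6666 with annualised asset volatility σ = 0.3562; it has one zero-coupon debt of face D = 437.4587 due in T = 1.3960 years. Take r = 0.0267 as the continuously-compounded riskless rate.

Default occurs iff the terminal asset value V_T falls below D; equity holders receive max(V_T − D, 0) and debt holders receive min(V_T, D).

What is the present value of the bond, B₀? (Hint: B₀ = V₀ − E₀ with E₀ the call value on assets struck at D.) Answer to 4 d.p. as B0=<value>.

d₁ = [ln(V₀/D) + (r + σ²/2)T] / (σ√T)
   = [ln(557.6666/437.4587) + (0.0267 + 0.5·0.3562²)·1.3960] / (0.3562·√1.3960)
   = [0.242779 + 0.125834] / 0.420859 = 0.875859
d₂ = d₁ − σ√T = 0.875859 − 0.420859 = 0.455000
N(d₁) = 0.809447,  N(d₂) = 0.675446,  e^(−rT) = 0.963413
E₀ = V₀·N(d₁) − D·e^(−rT)·N(d₂)
   = 557.6666·0.809447 − 437.4587·0.963413·0.675446 = 166.732644
B₀ = V₀ − E₀ = 557.6666 − 166.732644 = 390.933956

B0=390.9340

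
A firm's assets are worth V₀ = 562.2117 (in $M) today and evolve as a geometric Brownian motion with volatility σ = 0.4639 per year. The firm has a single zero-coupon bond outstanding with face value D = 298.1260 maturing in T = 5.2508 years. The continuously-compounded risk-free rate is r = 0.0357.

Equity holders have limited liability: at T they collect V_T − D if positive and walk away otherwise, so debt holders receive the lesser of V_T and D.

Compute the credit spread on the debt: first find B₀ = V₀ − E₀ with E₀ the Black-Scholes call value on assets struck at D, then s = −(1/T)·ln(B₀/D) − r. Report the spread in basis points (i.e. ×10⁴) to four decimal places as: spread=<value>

spread=392.2851

d₁ = [ln(V₀/D) + (r + σ²/2)T] / (σ√T)
   = [ln(562.2117/298.1260) + (0.0357 + 0.5·0.4639²)·5.2508] / (0.4639·√5.2508)
   = [0.634362 + 0.752448] / 1.063009 = 1.304608
d₂ = d₁ − σ√T = 1.304608 − 1.063009 = 0.241598
N(d₁) = 0.903987,  N(d₂) = 0.595454,  e^(−rT) = 0.829068
E₀ = V₀·N(d₁) − D·e^(−rT)·N(d₂)
   = 562.2117·0.903987 − 298.1260·0.829068·0.595454 = 361.055521
B₀ = V₀ − E₀ = 562.2117 − 361.055521 = 201.156179
spread = −(1/T)·ln(B₀/D) − r = −(1/5.2508)·ln(201.156179/298.1260) − 0.0357 = 0.03922851
in basis points: 0.03922851 × 10⁴ = 392.2851 bp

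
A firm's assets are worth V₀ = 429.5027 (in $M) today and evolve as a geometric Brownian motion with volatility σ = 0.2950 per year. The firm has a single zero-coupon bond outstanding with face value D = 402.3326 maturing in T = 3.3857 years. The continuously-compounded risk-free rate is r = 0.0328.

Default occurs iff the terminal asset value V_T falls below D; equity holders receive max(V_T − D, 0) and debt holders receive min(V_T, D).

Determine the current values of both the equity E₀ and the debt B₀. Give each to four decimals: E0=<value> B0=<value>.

d₁ = [ln(V₀/D) + (r + σ²/2)T] / (σ√T)
   = [ln(429.5027/402.3326) + (0.0328 + 0.5·0.2950²)·3.3857] / (0.2950·√3.3857)
   = [0.065349 + 0.258371] / 0.542808 = 0.596381
d₂ = d₁ − σ√T = 0.596381 − 0.542808 = 0.053573
N(d₁) = 0.724539,  N(d₂) = 0.521362,  e^(−rT) = 0.894893
E₀ = V₀·N(d₁) − D·e^(−rT)·N(d₂)
   = 429.5027·0.724539 − 402.3326·0.894893·0.521362 = 123.478001
B₀ = V₀ − E₀ = 429.5027 − 123.478001 = 306.024699

E0=123.4780 B0=306.0247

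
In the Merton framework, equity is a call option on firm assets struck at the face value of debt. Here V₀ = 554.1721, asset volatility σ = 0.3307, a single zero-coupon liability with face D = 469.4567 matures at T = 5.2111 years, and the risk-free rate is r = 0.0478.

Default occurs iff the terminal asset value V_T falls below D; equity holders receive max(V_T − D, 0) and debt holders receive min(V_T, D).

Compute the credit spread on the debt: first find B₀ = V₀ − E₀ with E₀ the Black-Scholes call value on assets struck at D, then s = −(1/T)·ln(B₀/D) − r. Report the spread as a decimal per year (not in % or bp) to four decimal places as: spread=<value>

d₁ = [ln(V₀/D) + (r + σ²/2)T] / (σ√T)
   = [ln(554.1721/469.4567) + (0.0478 + 0.5·0.3307²)·5.2111] / (0.3307·√5.2111)
   = [0.165899 + 0.534040] / 0.754916 = 0.927174
d₂ = d₁ − σ√T = 0.927174 − 0.754916 = 0.172258
N(d₁) = 0.823082,  N(d₂) = 0.568383,  e^(−rT) = 0.779509
E₀ = V₀·N(d₁) − D·e^(−rT)·N(d₂)
   = 554.1721·0.823082 − 469.4567·0.779509·0.568383 = 248.131796
B₀ = V₀ − E₀ = 554.1721 − 248.131796 = 306.040304
spread = −(1/T)·ln(B₀/D) − r = −(1/5.2111)·ln(306.040304/469.4567) − 0.0478 = 0.03430536

spread=0.0343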